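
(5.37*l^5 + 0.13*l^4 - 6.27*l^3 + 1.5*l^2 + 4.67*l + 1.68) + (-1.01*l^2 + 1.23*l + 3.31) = 5.37*l^5 + 0.13*l^4 - 6.27*l^3 + 0.49*l^2 + 5.9*l + 4.99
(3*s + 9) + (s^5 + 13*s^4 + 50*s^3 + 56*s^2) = s^5 + 13*s^4 + 50*s^3 + 56*s^2 + 3*s + 9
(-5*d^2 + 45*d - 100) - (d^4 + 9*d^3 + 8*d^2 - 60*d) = -d^4 - 9*d^3 - 13*d^2 + 105*d - 100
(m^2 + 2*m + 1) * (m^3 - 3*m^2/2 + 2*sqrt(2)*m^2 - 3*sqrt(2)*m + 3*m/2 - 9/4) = m^5 + m^4/2 + 2*sqrt(2)*m^4 - m^3/2 + sqrt(2)*m^3 - 4*sqrt(2)*m^2 - 3*m^2/4 - 3*sqrt(2)*m - 3*m - 9/4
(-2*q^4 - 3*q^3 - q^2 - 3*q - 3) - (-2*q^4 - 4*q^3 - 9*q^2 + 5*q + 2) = q^3 + 8*q^2 - 8*q - 5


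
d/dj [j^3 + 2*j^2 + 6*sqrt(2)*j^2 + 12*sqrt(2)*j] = 3*j^2 + 4*j + 12*sqrt(2)*j + 12*sqrt(2)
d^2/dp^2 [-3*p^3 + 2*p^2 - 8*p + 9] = 4 - 18*p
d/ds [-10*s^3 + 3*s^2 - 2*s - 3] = -30*s^2 + 6*s - 2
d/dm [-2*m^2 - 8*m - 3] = -4*m - 8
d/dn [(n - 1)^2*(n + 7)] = (n - 1)*(3*n + 13)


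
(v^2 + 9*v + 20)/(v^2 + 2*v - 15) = (v + 4)/(v - 3)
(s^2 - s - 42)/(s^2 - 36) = (s - 7)/(s - 6)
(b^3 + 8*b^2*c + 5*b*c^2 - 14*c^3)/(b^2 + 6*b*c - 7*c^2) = b + 2*c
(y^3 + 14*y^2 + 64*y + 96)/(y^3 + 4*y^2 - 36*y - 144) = (y + 4)/(y - 6)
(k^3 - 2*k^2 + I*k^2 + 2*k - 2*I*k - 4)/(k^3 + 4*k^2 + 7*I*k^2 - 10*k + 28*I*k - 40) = (k^2 - k*(2 + I) + 2*I)/(k^2 + k*(4 + 5*I) + 20*I)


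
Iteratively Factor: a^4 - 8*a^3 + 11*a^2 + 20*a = (a)*(a^3 - 8*a^2 + 11*a + 20) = a*(a + 1)*(a^2 - 9*a + 20) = a*(a - 4)*(a + 1)*(a - 5)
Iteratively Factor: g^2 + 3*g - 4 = (g - 1)*(g + 4)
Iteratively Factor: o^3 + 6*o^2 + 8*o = (o + 4)*(o^2 + 2*o) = o*(o + 4)*(o + 2)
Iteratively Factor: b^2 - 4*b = (b - 4)*(b)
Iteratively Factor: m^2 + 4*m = (m + 4)*(m)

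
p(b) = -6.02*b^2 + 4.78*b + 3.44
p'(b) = 4.78 - 12.04*b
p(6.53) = -222.04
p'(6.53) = -73.84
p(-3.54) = -88.92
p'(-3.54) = 47.40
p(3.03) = -37.35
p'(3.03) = -31.70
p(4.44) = -94.01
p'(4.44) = -48.68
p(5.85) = -174.62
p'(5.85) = -65.65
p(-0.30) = 1.46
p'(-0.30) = 8.39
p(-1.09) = -8.92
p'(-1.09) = 17.90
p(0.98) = 2.34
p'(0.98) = -7.02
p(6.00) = -184.60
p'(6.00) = -67.46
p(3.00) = -36.40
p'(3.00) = -31.34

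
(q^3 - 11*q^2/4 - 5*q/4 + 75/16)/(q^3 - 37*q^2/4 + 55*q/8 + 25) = (q - 3/2)/(q - 8)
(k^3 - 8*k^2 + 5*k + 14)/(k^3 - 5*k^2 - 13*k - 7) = (k - 2)/(k + 1)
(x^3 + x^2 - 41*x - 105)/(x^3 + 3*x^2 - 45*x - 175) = (x + 3)/(x + 5)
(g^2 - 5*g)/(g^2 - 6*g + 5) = g/(g - 1)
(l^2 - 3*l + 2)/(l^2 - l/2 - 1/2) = 2*(l - 2)/(2*l + 1)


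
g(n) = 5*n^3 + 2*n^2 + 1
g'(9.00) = 1251.00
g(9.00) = 3808.00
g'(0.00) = 0.00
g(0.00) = 1.00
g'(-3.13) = 134.43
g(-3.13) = -132.73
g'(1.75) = 52.94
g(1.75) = 33.92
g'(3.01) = 147.94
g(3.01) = 155.47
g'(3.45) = 192.34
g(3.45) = 230.12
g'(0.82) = 13.37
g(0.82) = 5.10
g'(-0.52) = 1.98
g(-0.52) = 0.84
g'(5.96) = 556.66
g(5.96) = 1130.59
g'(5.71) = 511.90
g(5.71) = 997.06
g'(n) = 15*n^2 + 4*n = n*(15*n + 4)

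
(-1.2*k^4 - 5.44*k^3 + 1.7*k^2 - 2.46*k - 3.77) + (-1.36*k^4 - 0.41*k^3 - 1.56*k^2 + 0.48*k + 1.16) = -2.56*k^4 - 5.85*k^3 + 0.14*k^2 - 1.98*k - 2.61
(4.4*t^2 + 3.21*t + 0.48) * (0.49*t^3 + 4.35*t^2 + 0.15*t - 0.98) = 2.156*t^5 + 20.7129*t^4 + 14.8587*t^3 - 1.7425*t^2 - 3.0738*t - 0.4704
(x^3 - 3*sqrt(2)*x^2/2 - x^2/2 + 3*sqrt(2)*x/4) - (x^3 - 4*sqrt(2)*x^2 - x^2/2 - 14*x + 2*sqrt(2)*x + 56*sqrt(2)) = 5*sqrt(2)*x^2/2 - 5*sqrt(2)*x/4 + 14*x - 56*sqrt(2)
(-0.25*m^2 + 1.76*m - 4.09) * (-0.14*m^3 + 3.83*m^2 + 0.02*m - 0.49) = 0.035*m^5 - 1.2039*m^4 + 7.3084*m^3 - 15.507*m^2 - 0.9442*m + 2.0041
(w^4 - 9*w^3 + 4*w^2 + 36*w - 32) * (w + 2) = w^5 - 7*w^4 - 14*w^3 + 44*w^2 + 40*w - 64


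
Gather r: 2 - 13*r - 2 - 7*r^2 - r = -7*r^2 - 14*r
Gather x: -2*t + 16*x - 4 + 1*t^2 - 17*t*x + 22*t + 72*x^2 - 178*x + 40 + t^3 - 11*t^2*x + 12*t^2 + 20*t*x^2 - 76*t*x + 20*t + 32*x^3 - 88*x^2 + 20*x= t^3 + 13*t^2 + 40*t + 32*x^3 + x^2*(20*t - 16) + x*(-11*t^2 - 93*t - 142) + 36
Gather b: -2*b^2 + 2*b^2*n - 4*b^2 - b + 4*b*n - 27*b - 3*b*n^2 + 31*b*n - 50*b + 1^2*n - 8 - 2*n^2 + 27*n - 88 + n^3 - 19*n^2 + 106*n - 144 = b^2*(2*n - 6) + b*(-3*n^2 + 35*n - 78) + n^3 - 21*n^2 + 134*n - 240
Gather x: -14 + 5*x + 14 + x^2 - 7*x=x^2 - 2*x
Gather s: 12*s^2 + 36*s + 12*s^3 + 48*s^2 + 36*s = 12*s^3 + 60*s^2 + 72*s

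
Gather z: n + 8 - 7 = n + 1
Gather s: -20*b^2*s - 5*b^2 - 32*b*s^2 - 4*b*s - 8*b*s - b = -5*b^2 - 32*b*s^2 - b + s*(-20*b^2 - 12*b)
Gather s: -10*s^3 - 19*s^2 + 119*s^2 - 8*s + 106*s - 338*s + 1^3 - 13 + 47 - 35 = -10*s^3 + 100*s^2 - 240*s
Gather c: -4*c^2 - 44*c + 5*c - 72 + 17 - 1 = -4*c^2 - 39*c - 56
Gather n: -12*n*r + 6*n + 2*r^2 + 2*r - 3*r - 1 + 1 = n*(6 - 12*r) + 2*r^2 - r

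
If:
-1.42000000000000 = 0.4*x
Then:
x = -3.55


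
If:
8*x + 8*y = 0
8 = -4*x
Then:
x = -2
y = 2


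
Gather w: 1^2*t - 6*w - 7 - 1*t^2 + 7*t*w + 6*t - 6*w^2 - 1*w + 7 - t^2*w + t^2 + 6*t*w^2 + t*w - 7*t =w^2*(6*t - 6) + w*(-t^2 + 8*t - 7)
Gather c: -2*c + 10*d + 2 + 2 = -2*c + 10*d + 4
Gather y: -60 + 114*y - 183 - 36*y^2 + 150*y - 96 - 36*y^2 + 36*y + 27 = -72*y^2 + 300*y - 312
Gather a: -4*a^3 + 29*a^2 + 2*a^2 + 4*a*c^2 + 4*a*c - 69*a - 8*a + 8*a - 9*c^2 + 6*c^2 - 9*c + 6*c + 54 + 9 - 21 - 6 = -4*a^3 + 31*a^2 + a*(4*c^2 + 4*c - 69) - 3*c^2 - 3*c + 36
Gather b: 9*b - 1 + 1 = 9*b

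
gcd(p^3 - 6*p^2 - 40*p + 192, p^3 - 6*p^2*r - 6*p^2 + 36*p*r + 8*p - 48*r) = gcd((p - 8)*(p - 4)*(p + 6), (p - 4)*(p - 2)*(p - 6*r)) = p - 4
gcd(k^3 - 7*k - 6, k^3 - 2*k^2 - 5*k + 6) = k^2 - k - 6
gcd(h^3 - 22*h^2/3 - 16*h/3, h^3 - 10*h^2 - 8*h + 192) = h - 8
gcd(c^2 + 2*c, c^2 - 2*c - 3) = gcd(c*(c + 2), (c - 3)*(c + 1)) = 1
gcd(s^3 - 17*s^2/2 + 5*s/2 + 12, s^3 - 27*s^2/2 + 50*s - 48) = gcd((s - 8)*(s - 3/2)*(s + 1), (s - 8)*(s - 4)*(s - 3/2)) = s^2 - 19*s/2 + 12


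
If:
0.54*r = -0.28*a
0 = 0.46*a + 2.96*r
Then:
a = 0.00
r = 0.00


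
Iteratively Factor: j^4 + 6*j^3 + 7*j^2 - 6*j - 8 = (j - 1)*(j^3 + 7*j^2 + 14*j + 8) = (j - 1)*(j + 1)*(j^2 + 6*j + 8) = (j - 1)*(j + 1)*(j + 2)*(j + 4)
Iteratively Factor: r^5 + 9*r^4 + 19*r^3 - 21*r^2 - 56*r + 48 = (r + 4)*(r^4 + 5*r^3 - r^2 - 17*r + 12) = (r - 1)*(r + 4)*(r^3 + 6*r^2 + 5*r - 12) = (r - 1)*(r + 4)^2*(r^2 + 2*r - 3) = (r - 1)^2*(r + 4)^2*(r + 3)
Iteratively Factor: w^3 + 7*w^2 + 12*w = (w + 4)*(w^2 + 3*w) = (w + 3)*(w + 4)*(w)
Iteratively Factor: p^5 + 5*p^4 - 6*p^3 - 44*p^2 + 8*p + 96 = (p - 2)*(p^4 + 7*p^3 + 8*p^2 - 28*p - 48) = (p - 2)*(p + 2)*(p^3 + 5*p^2 - 2*p - 24) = (p - 2)*(p + 2)*(p + 4)*(p^2 + p - 6) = (p - 2)^2*(p + 2)*(p + 4)*(p + 3)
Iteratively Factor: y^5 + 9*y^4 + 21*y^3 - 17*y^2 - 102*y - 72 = (y + 4)*(y^4 + 5*y^3 + y^2 - 21*y - 18) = (y - 2)*(y + 4)*(y^3 + 7*y^2 + 15*y + 9) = (y - 2)*(y + 3)*(y + 4)*(y^2 + 4*y + 3) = (y - 2)*(y + 3)^2*(y + 4)*(y + 1)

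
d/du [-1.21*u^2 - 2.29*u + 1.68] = -2.42*u - 2.29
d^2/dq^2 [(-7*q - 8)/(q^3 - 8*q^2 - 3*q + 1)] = 2*(-(7*q + 8)*(-3*q^2 + 16*q + 3)^2 + (21*q^2 - 112*q + (3*q - 8)*(7*q + 8) - 21)*(q^3 - 8*q^2 - 3*q + 1))/(q^3 - 8*q^2 - 3*q + 1)^3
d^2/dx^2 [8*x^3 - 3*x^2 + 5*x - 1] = 48*x - 6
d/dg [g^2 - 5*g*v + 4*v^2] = 2*g - 5*v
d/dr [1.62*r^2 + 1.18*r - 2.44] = 3.24*r + 1.18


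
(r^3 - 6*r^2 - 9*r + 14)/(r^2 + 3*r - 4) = (r^2 - 5*r - 14)/(r + 4)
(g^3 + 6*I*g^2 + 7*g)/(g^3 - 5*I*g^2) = (g^2 + 6*I*g + 7)/(g*(g - 5*I))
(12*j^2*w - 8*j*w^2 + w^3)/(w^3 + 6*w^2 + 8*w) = (12*j^2 - 8*j*w + w^2)/(w^2 + 6*w + 8)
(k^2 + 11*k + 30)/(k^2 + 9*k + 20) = (k + 6)/(k + 4)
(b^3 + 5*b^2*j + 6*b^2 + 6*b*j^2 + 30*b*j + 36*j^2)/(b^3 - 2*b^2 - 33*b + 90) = (b^2 + 5*b*j + 6*j^2)/(b^2 - 8*b + 15)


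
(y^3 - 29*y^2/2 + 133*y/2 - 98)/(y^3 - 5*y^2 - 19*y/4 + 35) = 2*(y - 7)/(2*y + 5)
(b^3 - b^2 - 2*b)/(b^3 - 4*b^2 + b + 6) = b/(b - 3)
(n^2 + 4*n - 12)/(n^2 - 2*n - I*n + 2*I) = (n + 6)/(n - I)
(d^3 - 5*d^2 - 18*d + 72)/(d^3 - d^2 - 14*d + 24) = (d - 6)/(d - 2)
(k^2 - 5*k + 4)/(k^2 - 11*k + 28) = (k - 1)/(k - 7)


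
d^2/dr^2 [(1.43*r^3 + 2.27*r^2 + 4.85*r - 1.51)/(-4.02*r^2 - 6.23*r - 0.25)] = (2.8421709430404e-14*r^5 - 151.18399*r^3 + 146.737974*r^2 + 255.613326*r + 129.003858)/(64.964808*r^6 + 302.037876*r^5 + 480.203874*r^4 + 279.371267*r^3 + 29.863425*r^2 + 1.168125*r + 0.015625)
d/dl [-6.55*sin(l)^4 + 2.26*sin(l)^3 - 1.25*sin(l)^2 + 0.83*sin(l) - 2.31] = (-26.2*sin(l)^3 + 6.78*sin(l)^2 - 2.5*sin(l) + 0.83)*cos(l)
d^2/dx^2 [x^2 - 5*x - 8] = 2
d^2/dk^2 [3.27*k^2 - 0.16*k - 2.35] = 6.54000000000000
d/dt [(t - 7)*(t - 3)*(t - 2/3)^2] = 4*t^3 - 34*t^2 + 626*t/9 - 292/9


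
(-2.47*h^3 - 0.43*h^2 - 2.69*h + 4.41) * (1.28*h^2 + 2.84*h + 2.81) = -3.1616*h^5 - 7.5652*h^4 - 11.6051*h^3 - 3.2031*h^2 + 4.9655*h + 12.3921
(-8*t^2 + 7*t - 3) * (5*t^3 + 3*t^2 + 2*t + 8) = -40*t^5 + 11*t^4 - 10*t^3 - 59*t^2 + 50*t - 24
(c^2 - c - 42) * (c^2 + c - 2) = c^4 - 45*c^2 - 40*c + 84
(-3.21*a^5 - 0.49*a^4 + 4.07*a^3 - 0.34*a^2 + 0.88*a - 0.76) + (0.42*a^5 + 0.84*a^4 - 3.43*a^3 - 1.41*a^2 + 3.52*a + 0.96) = -2.79*a^5 + 0.35*a^4 + 0.64*a^3 - 1.75*a^2 + 4.4*a + 0.2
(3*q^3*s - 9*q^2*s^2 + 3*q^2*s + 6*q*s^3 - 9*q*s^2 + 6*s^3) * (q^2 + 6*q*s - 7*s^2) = 3*q^5*s + 9*q^4*s^2 + 3*q^4*s - 69*q^3*s^3 + 9*q^3*s^2 + 99*q^2*s^4 - 69*q^2*s^3 - 42*q*s^5 + 99*q*s^4 - 42*s^5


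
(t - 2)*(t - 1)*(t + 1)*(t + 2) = t^4 - 5*t^2 + 4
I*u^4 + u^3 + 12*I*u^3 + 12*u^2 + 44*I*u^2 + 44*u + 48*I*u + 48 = (u + 2)*(u + 4)*(u + 6)*(I*u + 1)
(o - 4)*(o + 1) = o^2 - 3*o - 4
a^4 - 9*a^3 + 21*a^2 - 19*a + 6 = (a - 6)*(a - 1)^3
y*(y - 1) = y^2 - y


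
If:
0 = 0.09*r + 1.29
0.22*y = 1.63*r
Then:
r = -14.33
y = -106.20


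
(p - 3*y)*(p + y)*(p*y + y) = p^3*y - 2*p^2*y^2 + p^2*y - 3*p*y^3 - 2*p*y^2 - 3*y^3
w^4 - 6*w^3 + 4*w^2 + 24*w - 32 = (w - 4)*(w - 2)^2*(w + 2)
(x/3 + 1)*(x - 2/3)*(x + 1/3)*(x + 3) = x^4/3 + 17*x^3/9 + 61*x^2/27 - 13*x/9 - 2/3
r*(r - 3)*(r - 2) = r^3 - 5*r^2 + 6*r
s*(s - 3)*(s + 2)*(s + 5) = s^4 + 4*s^3 - 11*s^2 - 30*s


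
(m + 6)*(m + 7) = m^2 + 13*m + 42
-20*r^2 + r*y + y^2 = (-4*r + y)*(5*r + y)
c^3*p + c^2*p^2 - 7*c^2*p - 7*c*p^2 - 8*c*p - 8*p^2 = (c - 8)*(c + p)*(c*p + p)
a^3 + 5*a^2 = a^2*(a + 5)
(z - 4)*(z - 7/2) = z^2 - 15*z/2 + 14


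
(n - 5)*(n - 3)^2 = n^3 - 11*n^2 + 39*n - 45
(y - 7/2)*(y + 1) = y^2 - 5*y/2 - 7/2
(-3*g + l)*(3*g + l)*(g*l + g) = -9*g^3*l - 9*g^3 + g*l^3 + g*l^2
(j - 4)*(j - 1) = j^2 - 5*j + 4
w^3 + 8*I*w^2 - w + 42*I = (w - 2*I)*(w + 3*I)*(w + 7*I)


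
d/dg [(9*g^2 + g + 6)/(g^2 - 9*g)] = 2*(-41*g^2 - 6*g + 27)/(g^2*(g^2 - 18*g + 81))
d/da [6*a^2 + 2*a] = 12*a + 2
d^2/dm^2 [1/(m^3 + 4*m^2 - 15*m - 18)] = 2*(-(3*m + 4)*(m^3 + 4*m^2 - 15*m - 18) + (3*m^2 + 8*m - 15)^2)/(m^3 + 4*m^2 - 15*m - 18)^3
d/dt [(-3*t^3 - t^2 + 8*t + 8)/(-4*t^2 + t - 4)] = (12*t^4 - 6*t^3 + 67*t^2 + 72*t - 40)/(16*t^4 - 8*t^3 + 33*t^2 - 8*t + 16)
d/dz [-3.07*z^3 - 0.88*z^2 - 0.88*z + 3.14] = -9.21*z^2 - 1.76*z - 0.88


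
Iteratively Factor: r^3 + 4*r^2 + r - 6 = (r + 2)*(r^2 + 2*r - 3) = (r - 1)*(r + 2)*(r + 3)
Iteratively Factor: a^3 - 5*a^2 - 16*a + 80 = (a - 4)*(a^2 - a - 20) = (a - 4)*(a + 4)*(a - 5)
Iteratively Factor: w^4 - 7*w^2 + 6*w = (w - 1)*(w^3 + w^2 - 6*w) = w*(w - 1)*(w^2 + w - 6) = w*(w - 1)*(w + 3)*(w - 2)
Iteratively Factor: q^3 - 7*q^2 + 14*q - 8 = (q - 1)*(q^2 - 6*q + 8) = (q - 4)*(q - 1)*(q - 2)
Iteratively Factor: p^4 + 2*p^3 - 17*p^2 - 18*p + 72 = (p - 3)*(p^3 + 5*p^2 - 2*p - 24) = (p - 3)*(p + 3)*(p^2 + 2*p - 8) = (p - 3)*(p + 3)*(p + 4)*(p - 2)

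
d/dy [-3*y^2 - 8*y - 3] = -6*y - 8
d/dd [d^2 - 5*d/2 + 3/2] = 2*d - 5/2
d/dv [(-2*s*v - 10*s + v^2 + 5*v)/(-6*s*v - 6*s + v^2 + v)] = ((-6*s + 2*v + 1)*(2*s*v + 10*s - v^2 - 5*v) + (2*s - 2*v - 5)*(6*s*v + 6*s - v^2 - v))/(6*s*v + 6*s - v^2 - v)^2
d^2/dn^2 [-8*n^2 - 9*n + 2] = -16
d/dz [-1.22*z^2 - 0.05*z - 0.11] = -2.44*z - 0.05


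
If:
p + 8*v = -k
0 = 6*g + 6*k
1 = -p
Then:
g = 8*v - 1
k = 1 - 8*v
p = -1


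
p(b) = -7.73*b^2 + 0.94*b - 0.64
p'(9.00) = -138.20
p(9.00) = -618.31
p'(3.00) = -45.44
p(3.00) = -67.39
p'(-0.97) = 15.94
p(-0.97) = -8.82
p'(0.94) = -13.59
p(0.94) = -6.59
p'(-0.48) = 8.36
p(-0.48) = -2.87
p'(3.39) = -51.47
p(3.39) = -86.29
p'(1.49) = -22.10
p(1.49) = -16.40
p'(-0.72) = 12.07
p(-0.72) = -5.32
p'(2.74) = -41.42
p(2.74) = -56.10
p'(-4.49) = 70.36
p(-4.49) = -160.70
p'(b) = 0.94 - 15.46*b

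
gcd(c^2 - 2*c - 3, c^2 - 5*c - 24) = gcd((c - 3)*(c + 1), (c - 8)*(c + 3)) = 1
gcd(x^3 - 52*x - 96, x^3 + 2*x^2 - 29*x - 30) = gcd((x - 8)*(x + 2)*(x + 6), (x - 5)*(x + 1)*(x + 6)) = x + 6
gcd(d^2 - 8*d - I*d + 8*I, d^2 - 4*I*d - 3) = d - I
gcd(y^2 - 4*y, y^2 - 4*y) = y^2 - 4*y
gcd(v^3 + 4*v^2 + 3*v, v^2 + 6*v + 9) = v + 3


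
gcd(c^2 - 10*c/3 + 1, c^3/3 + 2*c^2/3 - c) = 1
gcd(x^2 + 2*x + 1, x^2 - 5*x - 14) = 1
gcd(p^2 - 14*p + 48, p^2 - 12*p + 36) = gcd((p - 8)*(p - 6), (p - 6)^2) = p - 6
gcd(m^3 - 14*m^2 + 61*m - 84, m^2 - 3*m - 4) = m - 4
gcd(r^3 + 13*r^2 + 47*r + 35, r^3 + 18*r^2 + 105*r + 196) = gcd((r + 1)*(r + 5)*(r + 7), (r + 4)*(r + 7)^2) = r + 7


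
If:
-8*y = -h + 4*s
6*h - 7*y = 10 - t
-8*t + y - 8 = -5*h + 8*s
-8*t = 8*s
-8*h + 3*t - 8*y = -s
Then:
No Solution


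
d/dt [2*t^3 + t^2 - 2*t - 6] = 6*t^2 + 2*t - 2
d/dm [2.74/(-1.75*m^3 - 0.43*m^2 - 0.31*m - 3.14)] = (14.385*m^2 + 2.3564*m + 0.8494)/(1.75*m^3 + 0.43*m^2 + 0.31*m + 3.14)^2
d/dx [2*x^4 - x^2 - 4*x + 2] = 8*x^3 - 2*x - 4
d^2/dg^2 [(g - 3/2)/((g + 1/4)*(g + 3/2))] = 64*(16*g^3 - 72*g^2 - 144*g - 75)/(512*g^6 + 2688*g^5 + 5280*g^4 + 4760*g^3 + 1980*g^2 + 378*g + 27)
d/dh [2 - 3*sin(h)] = -3*cos(h)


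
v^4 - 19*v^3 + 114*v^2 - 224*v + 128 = (v - 8)^2*(v - 2)*(v - 1)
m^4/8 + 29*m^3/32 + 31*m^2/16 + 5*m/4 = m*(m/4 + 1)*(m/2 + 1)*(m + 5/4)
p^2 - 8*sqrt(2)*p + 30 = (p - 5*sqrt(2))*(p - 3*sqrt(2))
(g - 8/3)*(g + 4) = g^2 + 4*g/3 - 32/3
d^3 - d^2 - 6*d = d*(d - 3)*(d + 2)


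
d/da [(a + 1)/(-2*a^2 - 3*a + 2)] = (2*a^2 + 4*a + 5)/(4*a^4 + 12*a^3 + a^2 - 12*a + 4)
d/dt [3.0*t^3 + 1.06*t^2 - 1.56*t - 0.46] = 9.0*t^2 + 2.12*t - 1.56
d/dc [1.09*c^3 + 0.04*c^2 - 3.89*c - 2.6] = 3.27*c^2 + 0.08*c - 3.89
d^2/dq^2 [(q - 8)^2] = 2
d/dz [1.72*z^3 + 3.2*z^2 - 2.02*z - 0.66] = 5.16*z^2 + 6.4*z - 2.02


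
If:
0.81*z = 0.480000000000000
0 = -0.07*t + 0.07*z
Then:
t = 0.59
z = 0.59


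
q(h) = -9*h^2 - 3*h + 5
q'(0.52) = -12.36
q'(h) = -18*h - 3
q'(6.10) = -112.80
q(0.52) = 1.01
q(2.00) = -37.00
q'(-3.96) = 68.28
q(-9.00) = -697.00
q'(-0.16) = -0.12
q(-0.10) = 5.21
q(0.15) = 4.35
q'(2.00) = -39.00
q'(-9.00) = 159.00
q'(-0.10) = -1.20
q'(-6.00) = 105.00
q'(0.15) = -5.70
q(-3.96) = -124.25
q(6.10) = -348.19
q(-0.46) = 4.48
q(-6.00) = -301.00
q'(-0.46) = 5.28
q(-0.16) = 5.25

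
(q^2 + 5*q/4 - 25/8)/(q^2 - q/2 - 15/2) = (q - 5/4)/(q - 3)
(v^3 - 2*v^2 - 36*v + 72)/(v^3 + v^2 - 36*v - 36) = (v - 2)/(v + 1)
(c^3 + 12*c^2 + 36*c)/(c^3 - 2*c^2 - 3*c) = (c^2 + 12*c + 36)/(c^2 - 2*c - 3)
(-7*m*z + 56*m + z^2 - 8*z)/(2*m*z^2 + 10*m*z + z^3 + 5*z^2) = (-7*m*z + 56*m + z^2 - 8*z)/(z*(2*m*z + 10*m + z^2 + 5*z))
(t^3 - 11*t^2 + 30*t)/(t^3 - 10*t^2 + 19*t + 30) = t/(t + 1)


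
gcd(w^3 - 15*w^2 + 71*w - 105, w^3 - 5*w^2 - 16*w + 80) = w - 5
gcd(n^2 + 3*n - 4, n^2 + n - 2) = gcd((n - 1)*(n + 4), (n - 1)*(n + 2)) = n - 1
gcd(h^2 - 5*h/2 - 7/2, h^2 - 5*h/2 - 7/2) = h^2 - 5*h/2 - 7/2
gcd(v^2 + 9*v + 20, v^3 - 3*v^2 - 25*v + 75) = v + 5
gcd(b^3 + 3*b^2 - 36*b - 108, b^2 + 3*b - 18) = b + 6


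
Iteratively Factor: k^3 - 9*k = (k + 3)*(k^2 - 3*k) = k*(k + 3)*(k - 3)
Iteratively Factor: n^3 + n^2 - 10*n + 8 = (n + 4)*(n^2 - 3*n + 2) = (n - 1)*(n + 4)*(n - 2)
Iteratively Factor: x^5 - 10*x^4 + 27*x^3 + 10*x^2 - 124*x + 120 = (x - 2)*(x^4 - 8*x^3 + 11*x^2 + 32*x - 60) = (x - 5)*(x - 2)*(x^3 - 3*x^2 - 4*x + 12) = (x - 5)*(x - 2)^2*(x^2 - x - 6) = (x - 5)*(x - 2)^2*(x + 2)*(x - 3)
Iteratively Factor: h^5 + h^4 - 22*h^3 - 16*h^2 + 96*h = (h)*(h^4 + h^3 - 22*h^2 - 16*h + 96) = h*(h + 3)*(h^3 - 2*h^2 - 16*h + 32) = h*(h - 2)*(h + 3)*(h^2 - 16) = h*(h - 4)*(h - 2)*(h + 3)*(h + 4)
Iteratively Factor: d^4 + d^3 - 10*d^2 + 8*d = (d - 2)*(d^3 + 3*d^2 - 4*d) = (d - 2)*(d - 1)*(d^2 + 4*d) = (d - 2)*(d - 1)*(d + 4)*(d)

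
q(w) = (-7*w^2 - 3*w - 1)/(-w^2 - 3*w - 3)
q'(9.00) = 0.15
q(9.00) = 5.36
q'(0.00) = 0.67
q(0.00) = 0.33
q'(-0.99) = -15.64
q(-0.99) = 4.84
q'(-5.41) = 1.23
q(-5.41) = 11.82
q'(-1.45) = -25.00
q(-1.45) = 15.11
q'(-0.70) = -6.82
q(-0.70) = 1.68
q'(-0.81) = -9.71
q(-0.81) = 2.58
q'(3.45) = 0.56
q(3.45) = 3.75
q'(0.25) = 1.18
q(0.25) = 0.57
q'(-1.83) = -9.38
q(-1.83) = 22.07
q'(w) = (-14*w - 3)/(-w^2 - 3*w - 3) + (2*w + 3)*(-7*w^2 - 3*w - 1)/(-w^2 - 3*w - 3)^2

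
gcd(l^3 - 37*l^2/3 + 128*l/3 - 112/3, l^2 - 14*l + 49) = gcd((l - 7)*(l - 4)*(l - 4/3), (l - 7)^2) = l - 7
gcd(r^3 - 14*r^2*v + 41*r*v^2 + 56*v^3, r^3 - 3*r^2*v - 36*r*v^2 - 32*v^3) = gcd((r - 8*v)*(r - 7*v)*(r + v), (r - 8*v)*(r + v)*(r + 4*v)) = r^2 - 7*r*v - 8*v^2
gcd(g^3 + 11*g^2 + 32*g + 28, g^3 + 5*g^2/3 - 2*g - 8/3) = g + 2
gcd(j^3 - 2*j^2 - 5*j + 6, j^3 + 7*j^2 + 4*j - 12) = j^2 + j - 2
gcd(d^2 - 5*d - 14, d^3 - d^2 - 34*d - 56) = d^2 - 5*d - 14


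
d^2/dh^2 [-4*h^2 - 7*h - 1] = -8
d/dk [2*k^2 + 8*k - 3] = 4*k + 8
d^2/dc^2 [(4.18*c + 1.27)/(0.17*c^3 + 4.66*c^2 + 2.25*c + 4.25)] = (0.724812*c^5 + 20.308812*c^4 + 194.44222*c^3 + 132.146922*c^2 - 422.31915*c - 117.38845)/(0.004913*c^9 + 0.404022*c^8 + 11.270031*c^7 + 112.257871*c^6 + 169.363275*c^5 + 357.4014*c^4 + 287.97*c^3 + 317.060625*c^2 + 121.921875*c + 76.765625)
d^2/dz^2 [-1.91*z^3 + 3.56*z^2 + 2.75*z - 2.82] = 7.12 - 11.46*z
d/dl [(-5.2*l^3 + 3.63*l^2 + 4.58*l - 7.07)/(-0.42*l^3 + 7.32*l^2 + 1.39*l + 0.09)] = (-36.5394*l^4 - 10.6088*l^3 - 38.7921*l^2 + 104.1582*l + 10.2395)/(0.1764*l^6 - 6.1488*l^5 + 52.4148*l^4 + 20.274*l^3 + 3.2497*l^2 + 0.2502*l + 0.0081)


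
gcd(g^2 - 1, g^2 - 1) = g^2 - 1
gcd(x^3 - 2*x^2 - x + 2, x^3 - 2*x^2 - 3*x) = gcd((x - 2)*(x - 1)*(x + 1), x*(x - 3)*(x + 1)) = x + 1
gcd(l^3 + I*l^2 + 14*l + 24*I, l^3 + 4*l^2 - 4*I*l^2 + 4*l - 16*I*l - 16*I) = l - 4*I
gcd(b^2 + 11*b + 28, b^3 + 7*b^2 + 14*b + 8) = b + 4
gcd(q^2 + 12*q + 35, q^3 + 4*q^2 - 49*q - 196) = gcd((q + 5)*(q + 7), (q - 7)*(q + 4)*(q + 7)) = q + 7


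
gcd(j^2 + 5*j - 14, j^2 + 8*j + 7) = j + 7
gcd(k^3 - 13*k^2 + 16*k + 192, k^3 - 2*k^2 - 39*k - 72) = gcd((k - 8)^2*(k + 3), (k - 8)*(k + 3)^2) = k^2 - 5*k - 24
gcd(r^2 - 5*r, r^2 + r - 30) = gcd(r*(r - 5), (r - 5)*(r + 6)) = r - 5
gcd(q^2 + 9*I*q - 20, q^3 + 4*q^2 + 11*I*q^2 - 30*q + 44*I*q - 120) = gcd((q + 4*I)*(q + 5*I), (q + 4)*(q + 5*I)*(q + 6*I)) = q + 5*I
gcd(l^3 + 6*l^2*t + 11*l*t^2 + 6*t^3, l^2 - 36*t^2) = 1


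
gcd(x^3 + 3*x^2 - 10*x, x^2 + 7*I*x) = x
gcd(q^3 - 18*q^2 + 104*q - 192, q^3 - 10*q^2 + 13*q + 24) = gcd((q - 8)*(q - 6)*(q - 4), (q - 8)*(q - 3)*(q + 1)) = q - 8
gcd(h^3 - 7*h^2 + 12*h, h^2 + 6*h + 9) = 1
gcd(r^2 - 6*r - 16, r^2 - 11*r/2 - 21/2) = 1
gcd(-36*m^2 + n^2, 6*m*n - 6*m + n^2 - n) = 6*m + n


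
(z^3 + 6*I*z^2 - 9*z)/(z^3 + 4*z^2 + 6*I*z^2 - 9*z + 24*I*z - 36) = z/(z + 4)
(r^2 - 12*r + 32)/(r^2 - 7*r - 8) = (r - 4)/(r + 1)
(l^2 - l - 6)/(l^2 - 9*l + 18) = (l + 2)/(l - 6)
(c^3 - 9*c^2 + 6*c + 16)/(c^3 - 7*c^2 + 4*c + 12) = (c - 8)/(c - 6)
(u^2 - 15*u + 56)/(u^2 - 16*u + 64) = (u - 7)/(u - 8)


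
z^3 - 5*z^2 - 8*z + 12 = (z - 6)*(z - 1)*(z + 2)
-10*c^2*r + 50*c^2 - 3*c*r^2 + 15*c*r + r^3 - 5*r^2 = (-5*c + r)*(2*c + r)*(r - 5)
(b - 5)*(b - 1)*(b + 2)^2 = b^4 - 2*b^3 - 15*b^2 - 4*b + 20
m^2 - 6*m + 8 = (m - 4)*(m - 2)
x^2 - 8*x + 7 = (x - 7)*(x - 1)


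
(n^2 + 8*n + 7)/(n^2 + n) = (n + 7)/n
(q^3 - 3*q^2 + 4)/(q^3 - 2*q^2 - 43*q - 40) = (q^2 - 4*q + 4)/(q^2 - 3*q - 40)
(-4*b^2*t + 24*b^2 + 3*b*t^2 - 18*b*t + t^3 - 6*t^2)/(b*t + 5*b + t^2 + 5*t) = (-4*b^2*t + 24*b^2 + 3*b*t^2 - 18*b*t + t^3 - 6*t^2)/(b*t + 5*b + t^2 + 5*t)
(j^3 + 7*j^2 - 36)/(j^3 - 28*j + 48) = (j + 3)/(j - 4)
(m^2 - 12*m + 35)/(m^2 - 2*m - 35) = (m - 5)/(m + 5)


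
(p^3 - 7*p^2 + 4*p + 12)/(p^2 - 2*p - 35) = (-p^3 + 7*p^2 - 4*p - 12)/(-p^2 + 2*p + 35)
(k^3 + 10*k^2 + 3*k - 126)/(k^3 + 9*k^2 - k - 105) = (k + 6)/(k + 5)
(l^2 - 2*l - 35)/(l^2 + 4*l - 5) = (l - 7)/(l - 1)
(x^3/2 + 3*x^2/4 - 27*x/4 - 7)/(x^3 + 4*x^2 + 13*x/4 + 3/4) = (2*x^3 + 3*x^2 - 27*x - 28)/(4*x^3 + 16*x^2 + 13*x + 3)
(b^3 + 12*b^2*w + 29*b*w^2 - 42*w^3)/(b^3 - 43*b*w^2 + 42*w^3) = (-b - 6*w)/(-b + 6*w)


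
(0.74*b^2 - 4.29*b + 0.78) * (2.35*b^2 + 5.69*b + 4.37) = 1.739*b^4 - 5.8709*b^3 - 19.3433*b^2 - 14.3091*b + 3.4086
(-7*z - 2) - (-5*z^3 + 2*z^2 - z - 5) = 5*z^3 - 2*z^2 - 6*z + 3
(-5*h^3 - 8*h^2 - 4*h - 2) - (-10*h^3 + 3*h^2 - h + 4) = 5*h^3 - 11*h^2 - 3*h - 6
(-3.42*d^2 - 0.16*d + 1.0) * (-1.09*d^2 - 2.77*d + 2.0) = 3.7278*d^4 + 9.6478*d^3 - 7.4868*d^2 - 3.09*d + 2.0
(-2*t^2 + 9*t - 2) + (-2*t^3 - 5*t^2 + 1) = -2*t^3 - 7*t^2 + 9*t - 1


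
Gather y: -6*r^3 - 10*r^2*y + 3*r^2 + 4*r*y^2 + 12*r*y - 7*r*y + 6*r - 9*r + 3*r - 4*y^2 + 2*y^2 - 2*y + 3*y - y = -6*r^3 + 3*r^2 + y^2*(4*r - 2) + y*(-10*r^2 + 5*r)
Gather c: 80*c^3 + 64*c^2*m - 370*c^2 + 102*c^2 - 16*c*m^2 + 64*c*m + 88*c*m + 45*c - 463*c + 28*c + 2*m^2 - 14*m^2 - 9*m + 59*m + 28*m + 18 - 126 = 80*c^3 + c^2*(64*m - 268) + c*(-16*m^2 + 152*m - 390) - 12*m^2 + 78*m - 108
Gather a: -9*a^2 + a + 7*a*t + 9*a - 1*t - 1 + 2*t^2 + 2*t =-9*a^2 + a*(7*t + 10) + 2*t^2 + t - 1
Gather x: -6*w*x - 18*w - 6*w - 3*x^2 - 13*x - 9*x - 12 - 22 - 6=-24*w - 3*x^2 + x*(-6*w - 22) - 40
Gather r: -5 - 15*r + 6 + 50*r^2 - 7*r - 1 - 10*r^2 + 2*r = 40*r^2 - 20*r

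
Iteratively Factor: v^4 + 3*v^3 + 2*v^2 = (v)*(v^3 + 3*v^2 + 2*v) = v*(v + 1)*(v^2 + 2*v) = v*(v + 1)*(v + 2)*(v)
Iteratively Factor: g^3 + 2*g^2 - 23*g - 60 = (g - 5)*(g^2 + 7*g + 12) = (g - 5)*(g + 4)*(g + 3)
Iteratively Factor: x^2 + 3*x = (x)*(x + 3)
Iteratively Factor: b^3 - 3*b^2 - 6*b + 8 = (b + 2)*(b^2 - 5*b + 4) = (b - 1)*(b + 2)*(b - 4)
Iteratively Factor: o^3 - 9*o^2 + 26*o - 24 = (o - 2)*(o^2 - 7*o + 12) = (o - 3)*(o - 2)*(o - 4)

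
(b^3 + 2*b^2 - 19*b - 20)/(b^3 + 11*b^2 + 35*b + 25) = (b - 4)/(b + 5)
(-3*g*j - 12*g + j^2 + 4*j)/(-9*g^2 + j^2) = (j + 4)/(3*g + j)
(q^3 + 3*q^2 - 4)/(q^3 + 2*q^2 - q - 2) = (q + 2)/(q + 1)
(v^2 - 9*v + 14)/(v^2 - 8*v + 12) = (v - 7)/(v - 6)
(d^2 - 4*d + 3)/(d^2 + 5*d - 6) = (d - 3)/(d + 6)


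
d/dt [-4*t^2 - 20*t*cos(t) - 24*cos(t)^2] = 20*t*sin(t) - 8*t + 24*sin(2*t) - 20*cos(t)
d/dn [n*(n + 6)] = 2*n + 6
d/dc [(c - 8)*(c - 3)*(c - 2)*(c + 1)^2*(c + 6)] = 6*c^5 - 25*c^4 - 180*c^3 + 471*c^2 + 272*c - 348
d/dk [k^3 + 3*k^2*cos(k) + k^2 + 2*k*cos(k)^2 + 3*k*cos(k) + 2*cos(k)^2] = -3*k^2*sin(k) + 3*k^2 - 3*k*sin(k) - 2*k*sin(2*k) + 6*k*cos(k) + 2*k - 2*sin(2*k) + 3*cos(k) + cos(2*k) + 1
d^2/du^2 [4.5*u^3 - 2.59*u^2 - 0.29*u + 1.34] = 27.0*u - 5.18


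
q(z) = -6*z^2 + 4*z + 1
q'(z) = 4 - 12*z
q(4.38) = -96.59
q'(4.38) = -48.56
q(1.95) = -14.02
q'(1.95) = -19.40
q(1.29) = -3.82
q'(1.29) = -11.48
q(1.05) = -1.42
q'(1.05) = -8.60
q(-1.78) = -25.13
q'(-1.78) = 25.36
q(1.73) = -10.04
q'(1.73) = -16.76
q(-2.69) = -53.18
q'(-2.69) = 36.28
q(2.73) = -32.80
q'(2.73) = -28.76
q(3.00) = -41.00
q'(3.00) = -32.00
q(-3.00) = -65.00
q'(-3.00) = 40.00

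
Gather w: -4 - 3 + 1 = -6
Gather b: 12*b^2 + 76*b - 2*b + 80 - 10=12*b^2 + 74*b + 70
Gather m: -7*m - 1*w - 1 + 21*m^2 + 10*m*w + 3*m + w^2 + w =21*m^2 + m*(10*w - 4) + w^2 - 1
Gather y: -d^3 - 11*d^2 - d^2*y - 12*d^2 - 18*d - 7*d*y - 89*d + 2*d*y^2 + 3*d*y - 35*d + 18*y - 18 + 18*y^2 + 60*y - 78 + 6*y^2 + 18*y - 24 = -d^3 - 23*d^2 - 142*d + y^2*(2*d + 24) + y*(-d^2 - 4*d + 96) - 120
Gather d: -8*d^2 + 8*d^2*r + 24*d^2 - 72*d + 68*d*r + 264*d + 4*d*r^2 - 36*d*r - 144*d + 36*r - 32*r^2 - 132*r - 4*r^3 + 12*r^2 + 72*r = d^2*(8*r + 16) + d*(4*r^2 + 32*r + 48) - 4*r^3 - 20*r^2 - 24*r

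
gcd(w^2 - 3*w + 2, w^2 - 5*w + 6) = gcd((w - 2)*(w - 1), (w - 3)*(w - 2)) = w - 2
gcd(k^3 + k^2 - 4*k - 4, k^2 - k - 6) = k + 2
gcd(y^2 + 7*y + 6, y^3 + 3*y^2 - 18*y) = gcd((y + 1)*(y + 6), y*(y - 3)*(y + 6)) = y + 6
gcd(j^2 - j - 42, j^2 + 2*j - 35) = 1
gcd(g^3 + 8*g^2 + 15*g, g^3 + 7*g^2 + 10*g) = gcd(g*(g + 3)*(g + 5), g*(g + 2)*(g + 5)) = g^2 + 5*g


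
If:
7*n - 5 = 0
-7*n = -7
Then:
No Solution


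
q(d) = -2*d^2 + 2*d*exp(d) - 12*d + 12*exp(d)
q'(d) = 2*d*exp(d) - 4*d + 14*exp(d) - 12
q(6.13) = 10997.21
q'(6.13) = 12028.27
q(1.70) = 58.12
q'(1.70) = 76.45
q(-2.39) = 17.92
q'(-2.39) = -1.60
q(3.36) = 476.03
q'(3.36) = 571.07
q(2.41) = 146.74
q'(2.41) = 187.90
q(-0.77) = 12.90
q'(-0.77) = -3.15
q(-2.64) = 18.22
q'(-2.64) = -0.82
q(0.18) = 12.57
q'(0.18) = 4.47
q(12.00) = 5858740.49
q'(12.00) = 6184622.07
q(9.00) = 242822.52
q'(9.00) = 259250.69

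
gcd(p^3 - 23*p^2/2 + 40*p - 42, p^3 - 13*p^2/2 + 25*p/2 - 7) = p^2 - 11*p/2 + 7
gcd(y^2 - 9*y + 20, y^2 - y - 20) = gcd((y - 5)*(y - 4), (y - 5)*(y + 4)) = y - 5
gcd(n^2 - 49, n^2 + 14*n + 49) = n + 7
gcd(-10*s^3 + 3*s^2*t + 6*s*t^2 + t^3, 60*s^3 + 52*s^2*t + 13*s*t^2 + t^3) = 10*s^2 + 7*s*t + t^2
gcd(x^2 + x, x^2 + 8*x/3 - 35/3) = 1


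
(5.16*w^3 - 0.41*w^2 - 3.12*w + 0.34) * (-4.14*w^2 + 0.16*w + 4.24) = -21.3624*w^5 + 2.523*w^4 + 34.7296*w^3 - 3.6452*w^2 - 13.1744*w + 1.4416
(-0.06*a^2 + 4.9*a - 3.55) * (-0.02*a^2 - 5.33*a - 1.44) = 0.0012*a^4 + 0.2218*a^3 - 25.9596*a^2 + 11.8655*a + 5.112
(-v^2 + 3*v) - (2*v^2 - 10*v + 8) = -3*v^2 + 13*v - 8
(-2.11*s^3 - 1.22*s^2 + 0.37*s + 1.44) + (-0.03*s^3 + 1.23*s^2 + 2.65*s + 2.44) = -2.14*s^3 + 0.01*s^2 + 3.02*s + 3.88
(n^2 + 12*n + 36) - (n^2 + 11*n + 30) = n + 6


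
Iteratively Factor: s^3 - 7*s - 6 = (s + 1)*(s^2 - s - 6) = (s - 3)*(s + 1)*(s + 2)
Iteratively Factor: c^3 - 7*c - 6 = (c + 2)*(c^2 - 2*c - 3) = (c - 3)*(c + 2)*(c + 1)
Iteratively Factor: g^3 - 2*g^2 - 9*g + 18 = (g - 3)*(g^2 + g - 6) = (g - 3)*(g - 2)*(g + 3)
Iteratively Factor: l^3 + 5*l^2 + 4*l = (l + 4)*(l^2 + l) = l*(l + 4)*(l + 1)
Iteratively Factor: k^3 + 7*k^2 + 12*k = (k)*(k^2 + 7*k + 12) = k*(k + 3)*(k + 4)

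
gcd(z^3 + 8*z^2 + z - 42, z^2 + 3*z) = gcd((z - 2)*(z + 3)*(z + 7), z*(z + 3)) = z + 3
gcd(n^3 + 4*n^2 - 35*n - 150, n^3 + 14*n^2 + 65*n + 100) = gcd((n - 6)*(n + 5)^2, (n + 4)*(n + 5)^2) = n^2 + 10*n + 25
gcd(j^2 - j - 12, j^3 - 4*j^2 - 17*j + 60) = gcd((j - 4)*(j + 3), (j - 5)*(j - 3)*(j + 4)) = 1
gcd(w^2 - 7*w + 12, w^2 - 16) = w - 4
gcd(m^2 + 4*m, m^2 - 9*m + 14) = 1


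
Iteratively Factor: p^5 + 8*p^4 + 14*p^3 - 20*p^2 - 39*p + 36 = (p + 3)*(p^4 + 5*p^3 - p^2 - 17*p + 12) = (p + 3)^2*(p^3 + 2*p^2 - 7*p + 4) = (p - 1)*(p + 3)^2*(p^2 + 3*p - 4) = (p - 1)*(p + 3)^2*(p + 4)*(p - 1)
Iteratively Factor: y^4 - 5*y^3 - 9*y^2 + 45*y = (y + 3)*(y^3 - 8*y^2 + 15*y) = y*(y + 3)*(y^2 - 8*y + 15) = y*(y - 5)*(y + 3)*(y - 3)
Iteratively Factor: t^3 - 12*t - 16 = (t - 4)*(t^2 + 4*t + 4) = (t - 4)*(t + 2)*(t + 2)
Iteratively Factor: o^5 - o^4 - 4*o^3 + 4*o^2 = (o - 2)*(o^4 + o^3 - 2*o^2) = o*(o - 2)*(o^3 + o^2 - 2*o) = o*(o - 2)*(o + 2)*(o^2 - o) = o*(o - 2)*(o - 1)*(o + 2)*(o)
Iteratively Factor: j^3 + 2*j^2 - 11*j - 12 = (j + 4)*(j^2 - 2*j - 3) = (j - 3)*(j + 4)*(j + 1)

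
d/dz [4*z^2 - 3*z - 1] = 8*z - 3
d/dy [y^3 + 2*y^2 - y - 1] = 3*y^2 + 4*y - 1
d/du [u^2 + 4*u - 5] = 2*u + 4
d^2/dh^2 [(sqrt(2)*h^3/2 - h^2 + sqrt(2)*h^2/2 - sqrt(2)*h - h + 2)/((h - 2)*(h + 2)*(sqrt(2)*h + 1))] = 2*(-3*h^3 + sqrt(2)*h^3 + 12*h^2 - 18*h - 3*sqrt(2)*h + 3*sqrt(2) + 11)/(2*sqrt(2)*h^6 - 12*sqrt(2)*h^5 + 6*h^5 - 36*h^4 + 27*sqrt(2)*h^4 - 34*sqrt(2)*h^3 + 73*h^3 - 54*h^2 + 36*sqrt(2)*h^2 - 24*sqrt(2)*h + 12*h - 8)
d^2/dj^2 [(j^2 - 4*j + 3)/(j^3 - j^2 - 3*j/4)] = 8*(16*j^6 - 192*j^5 + 516*j^4 - 508*j^3 + 36*j^2 + 108*j + 27)/(j^3*(64*j^6 - 192*j^5 + 48*j^4 + 224*j^3 - 36*j^2 - 108*j - 27))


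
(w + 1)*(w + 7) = w^2 + 8*w + 7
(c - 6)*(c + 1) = c^2 - 5*c - 6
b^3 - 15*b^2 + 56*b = b*(b - 8)*(b - 7)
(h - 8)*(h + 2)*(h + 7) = h^3 + h^2 - 58*h - 112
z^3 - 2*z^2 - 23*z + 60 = (z - 4)*(z - 3)*(z + 5)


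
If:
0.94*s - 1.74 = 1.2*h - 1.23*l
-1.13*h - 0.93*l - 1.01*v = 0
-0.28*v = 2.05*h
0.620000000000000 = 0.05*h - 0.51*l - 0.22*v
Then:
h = -0.35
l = -2.35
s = 4.48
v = 2.56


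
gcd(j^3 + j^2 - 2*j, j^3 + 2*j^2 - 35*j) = j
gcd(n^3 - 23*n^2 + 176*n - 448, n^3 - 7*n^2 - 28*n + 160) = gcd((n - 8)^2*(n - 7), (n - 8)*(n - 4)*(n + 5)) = n - 8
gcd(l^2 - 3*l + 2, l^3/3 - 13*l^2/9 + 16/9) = 1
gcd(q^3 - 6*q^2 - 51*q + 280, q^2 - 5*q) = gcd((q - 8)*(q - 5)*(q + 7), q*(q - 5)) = q - 5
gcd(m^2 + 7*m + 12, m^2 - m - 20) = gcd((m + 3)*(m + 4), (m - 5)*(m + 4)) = m + 4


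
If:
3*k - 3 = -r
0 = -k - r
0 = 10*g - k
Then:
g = 3/20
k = 3/2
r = -3/2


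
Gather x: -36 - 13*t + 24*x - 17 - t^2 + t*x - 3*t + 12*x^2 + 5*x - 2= -t^2 - 16*t + 12*x^2 + x*(t + 29) - 55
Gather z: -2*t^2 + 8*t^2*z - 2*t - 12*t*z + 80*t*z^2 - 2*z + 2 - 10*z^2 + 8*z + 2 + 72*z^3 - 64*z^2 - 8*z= -2*t^2 - 2*t + 72*z^3 + z^2*(80*t - 74) + z*(8*t^2 - 12*t - 2) + 4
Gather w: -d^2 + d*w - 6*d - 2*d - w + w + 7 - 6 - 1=-d^2 + d*w - 8*d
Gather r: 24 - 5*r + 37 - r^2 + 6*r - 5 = -r^2 + r + 56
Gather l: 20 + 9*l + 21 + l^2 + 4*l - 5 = l^2 + 13*l + 36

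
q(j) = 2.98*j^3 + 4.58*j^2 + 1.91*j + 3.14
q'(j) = 8.94*j^2 + 9.16*j + 1.91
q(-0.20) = 2.92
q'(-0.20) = 0.44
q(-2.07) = -7.62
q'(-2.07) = 21.26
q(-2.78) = -30.80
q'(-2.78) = 45.54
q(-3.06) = -45.20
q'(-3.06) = 57.59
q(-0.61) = 3.00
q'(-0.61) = -0.35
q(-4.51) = -185.68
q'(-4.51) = 142.44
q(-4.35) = -163.80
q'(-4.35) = 131.23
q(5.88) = 778.55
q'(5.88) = 364.87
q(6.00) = 823.16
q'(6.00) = 378.71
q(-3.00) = -41.83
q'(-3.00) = 54.89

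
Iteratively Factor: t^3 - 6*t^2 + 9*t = (t)*(t^2 - 6*t + 9) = t*(t - 3)*(t - 3)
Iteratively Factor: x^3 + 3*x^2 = (x)*(x^2 + 3*x) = x*(x + 3)*(x)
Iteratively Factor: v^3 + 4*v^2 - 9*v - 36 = (v - 3)*(v^2 + 7*v + 12) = (v - 3)*(v + 3)*(v + 4)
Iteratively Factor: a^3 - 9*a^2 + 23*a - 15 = (a - 5)*(a^2 - 4*a + 3) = (a - 5)*(a - 1)*(a - 3)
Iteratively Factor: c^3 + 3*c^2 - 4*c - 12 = (c + 2)*(c^2 + c - 6) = (c - 2)*(c + 2)*(c + 3)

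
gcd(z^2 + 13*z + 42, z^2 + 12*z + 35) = z + 7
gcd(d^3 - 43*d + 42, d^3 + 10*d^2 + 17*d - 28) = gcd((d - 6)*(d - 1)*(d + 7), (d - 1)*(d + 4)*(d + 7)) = d^2 + 6*d - 7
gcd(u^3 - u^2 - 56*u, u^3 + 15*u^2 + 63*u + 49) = u + 7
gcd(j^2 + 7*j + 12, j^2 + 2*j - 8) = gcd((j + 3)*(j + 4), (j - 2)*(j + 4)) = j + 4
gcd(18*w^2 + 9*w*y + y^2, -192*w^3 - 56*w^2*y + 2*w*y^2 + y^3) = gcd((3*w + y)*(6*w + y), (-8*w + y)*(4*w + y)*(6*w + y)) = 6*w + y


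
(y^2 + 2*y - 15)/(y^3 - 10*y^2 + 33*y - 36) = (y + 5)/(y^2 - 7*y + 12)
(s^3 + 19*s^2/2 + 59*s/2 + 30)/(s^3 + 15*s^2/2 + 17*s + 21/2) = (2*s^2 + 13*s + 20)/(2*s^2 + 9*s + 7)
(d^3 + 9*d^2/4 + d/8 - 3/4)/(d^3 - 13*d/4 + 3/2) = (4*d + 3)/(2*(2*d - 3))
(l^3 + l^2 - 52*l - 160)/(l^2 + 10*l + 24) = (l^2 - 3*l - 40)/(l + 6)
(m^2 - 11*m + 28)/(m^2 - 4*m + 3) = (m^2 - 11*m + 28)/(m^2 - 4*m + 3)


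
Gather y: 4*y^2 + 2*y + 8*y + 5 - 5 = 4*y^2 + 10*y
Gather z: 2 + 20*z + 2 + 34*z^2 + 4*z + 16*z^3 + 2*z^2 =16*z^3 + 36*z^2 + 24*z + 4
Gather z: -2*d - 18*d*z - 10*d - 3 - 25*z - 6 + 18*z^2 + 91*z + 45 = -12*d + 18*z^2 + z*(66 - 18*d) + 36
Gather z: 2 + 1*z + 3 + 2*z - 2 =3*z + 3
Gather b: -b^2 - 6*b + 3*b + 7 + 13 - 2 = -b^2 - 3*b + 18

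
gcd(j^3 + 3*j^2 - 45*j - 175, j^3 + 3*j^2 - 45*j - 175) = j^3 + 3*j^2 - 45*j - 175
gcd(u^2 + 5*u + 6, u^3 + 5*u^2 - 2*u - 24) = u + 3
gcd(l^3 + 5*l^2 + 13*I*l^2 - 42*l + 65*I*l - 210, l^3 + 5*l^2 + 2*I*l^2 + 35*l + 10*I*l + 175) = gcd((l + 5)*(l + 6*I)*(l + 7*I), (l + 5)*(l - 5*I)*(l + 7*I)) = l^2 + l*(5 + 7*I) + 35*I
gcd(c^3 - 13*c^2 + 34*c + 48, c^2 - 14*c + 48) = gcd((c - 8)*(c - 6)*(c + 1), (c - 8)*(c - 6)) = c^2 - 14*c + 48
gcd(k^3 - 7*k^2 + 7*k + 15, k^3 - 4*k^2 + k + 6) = k^2 - 2*k - 3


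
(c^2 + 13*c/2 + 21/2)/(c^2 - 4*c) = (2*c^2 + 13*c + 21)/(2*c*(c - 4))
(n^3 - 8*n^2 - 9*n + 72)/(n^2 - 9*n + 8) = (n^2 - 9)/(n - 1)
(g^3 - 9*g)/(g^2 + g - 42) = g*(g^2 - 9)/(g^2 + g - 42)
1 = 1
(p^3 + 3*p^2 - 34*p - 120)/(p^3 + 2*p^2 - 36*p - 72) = (p^2 + 9*p + 20)/(p^2 + 8*p + 12)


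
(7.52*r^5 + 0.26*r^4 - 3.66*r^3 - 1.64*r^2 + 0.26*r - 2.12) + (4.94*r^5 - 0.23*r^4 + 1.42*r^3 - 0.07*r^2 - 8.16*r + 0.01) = 12.46*r^5 + 0.03*r^4 - 2.24*r^3 - 1.71*r^2 - 7.9*r - 2.11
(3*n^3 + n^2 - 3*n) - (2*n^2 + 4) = 3*n^3 - n^2 - 3*n - 4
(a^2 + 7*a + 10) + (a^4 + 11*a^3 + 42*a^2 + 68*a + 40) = a^4 + 11*a^3 + 43*a^2 + 75*a + 50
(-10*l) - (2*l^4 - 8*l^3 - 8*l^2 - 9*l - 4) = -2*l^4 + 8*l^3 + 8*l^2 - l + 4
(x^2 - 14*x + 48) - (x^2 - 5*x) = 48 - 9*x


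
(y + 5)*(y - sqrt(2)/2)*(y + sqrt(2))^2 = y^4 + 3*sqrt(2)*y^3/2 + 5*y^3 + 15*sqrt(2)*y^2/2 - sqrt(2)*y - 5*sqrt(2)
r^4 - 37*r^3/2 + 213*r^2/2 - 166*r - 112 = (r - 8)*(r - 7)*(r - 4)*(r + 1/2)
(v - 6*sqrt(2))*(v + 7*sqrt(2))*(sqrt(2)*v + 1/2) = sqrt(2)*v^3 + 5*v^2/2 - 167*sqrt(2)*v/2 - 42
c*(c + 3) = c^2 + 3*c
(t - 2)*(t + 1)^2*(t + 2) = t^4 + 2*t^3 - 3*t^2 - 8*t - 4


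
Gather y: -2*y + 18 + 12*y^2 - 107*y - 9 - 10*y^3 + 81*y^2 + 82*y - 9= -10*y^3 + 93*y^2 - 27*y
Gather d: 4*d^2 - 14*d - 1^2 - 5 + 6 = 4*d^2 - 14*d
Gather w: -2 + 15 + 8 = 21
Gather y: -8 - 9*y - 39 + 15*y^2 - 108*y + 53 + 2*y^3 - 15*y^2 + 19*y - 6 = 2*y^3 - 98*y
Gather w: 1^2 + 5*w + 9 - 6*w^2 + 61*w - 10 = -6*w^2 + 66*w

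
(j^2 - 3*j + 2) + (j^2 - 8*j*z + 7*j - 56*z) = 2*j^2 - 8*j*z + 4*j - 56*z + 2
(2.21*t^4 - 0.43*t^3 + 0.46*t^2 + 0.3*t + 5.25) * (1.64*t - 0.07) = 3.6244*t^5 - 0.8599*t^4 + 0.7845*t^3 + 0.4598*t^2 + 8.589*t - 0.3675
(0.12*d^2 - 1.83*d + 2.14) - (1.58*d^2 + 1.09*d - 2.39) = -1.46*d^2 - 2.92*d + 4.53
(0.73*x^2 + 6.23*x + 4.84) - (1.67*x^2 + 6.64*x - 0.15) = -0.94*x^2 - 0.409999999999999*x + 4.99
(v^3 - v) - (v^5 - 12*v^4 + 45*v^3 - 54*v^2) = -v^5 + 12*v^4 - 44*v^3 + 54*v^2 - v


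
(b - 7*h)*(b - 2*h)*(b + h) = b^3 - 8*b^2*h + 5*b*h^2 + 14*h^3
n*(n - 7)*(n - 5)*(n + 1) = n^4 - 11*n^3 + 23*n^2 + 35*n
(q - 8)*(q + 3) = q^2 - 5*q - 24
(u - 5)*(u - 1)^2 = u^3 - 7*u^2 + 11*u - 5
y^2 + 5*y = y*(y + 5)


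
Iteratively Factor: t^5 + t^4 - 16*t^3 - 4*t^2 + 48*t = (t + 4)*(t^4 - 3*t^3 - 4*t^2 + 12*t) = (t + 2)*(t + 4)*(t^3 - 5*t^2 + 6*t) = (t - 2)*(t + 2)*(t + 4)*(t^2 - 3*t) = (t - 3)*(t - 2)*(t + 2)*(t + 4)*(t)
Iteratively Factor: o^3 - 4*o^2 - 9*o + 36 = (o - 4)*(o^2 - 9) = (o - 4)*(o + 3)*(o - 3)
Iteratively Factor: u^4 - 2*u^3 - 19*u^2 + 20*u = (u - 5)*(u^3 + 3*u^2 - 4*u) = (u - 5)*(u - 1)*(u^2 + 4*u) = (u - 5)*(u - 1)*(u + 4)*(u)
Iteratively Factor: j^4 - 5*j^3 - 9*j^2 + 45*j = (j + 3)*(j^3 - 8*j^2 + 15*j) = j*(j + 3)*(j^2 - 8*j + 15) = j*(j - 3)*(j + 3)*(j - 5)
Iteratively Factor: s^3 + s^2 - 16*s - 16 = (s + 4)*(s^2 - 3*s - 4) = (s + 1)*(s + 4)*(s - 4)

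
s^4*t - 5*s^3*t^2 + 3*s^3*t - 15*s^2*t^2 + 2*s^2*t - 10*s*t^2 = s*(s + 2)*(s - 5*t)*(s*t + t)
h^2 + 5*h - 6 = (h - 1)*(h + 6)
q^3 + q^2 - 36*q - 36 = (q - 6)*(q + 1)*(q + 6)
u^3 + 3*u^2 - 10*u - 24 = (u - 3)*(u + 2)*(u + 4)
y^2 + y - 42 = (y - 6)*(y + 7)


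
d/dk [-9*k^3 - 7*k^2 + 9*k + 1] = -27*k^2 - 14*k + 9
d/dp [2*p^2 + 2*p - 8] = 4*p + 2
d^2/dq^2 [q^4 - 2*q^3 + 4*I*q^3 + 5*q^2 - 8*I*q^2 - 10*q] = 12*q^2 + q*(-12 + 24*I) + 10 - 16*I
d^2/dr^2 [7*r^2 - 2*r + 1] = 14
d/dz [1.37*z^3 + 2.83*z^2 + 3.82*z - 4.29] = 4.11*z^2 + 5.66*z + 3.82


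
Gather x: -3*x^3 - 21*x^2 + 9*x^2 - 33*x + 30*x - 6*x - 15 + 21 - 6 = -3*x^3 - 12*x^2 - 9*x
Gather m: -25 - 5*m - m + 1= -6*m - 24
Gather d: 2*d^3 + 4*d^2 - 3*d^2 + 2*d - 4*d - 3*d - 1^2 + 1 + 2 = 2*d^3 + d^2 - 5*d + 2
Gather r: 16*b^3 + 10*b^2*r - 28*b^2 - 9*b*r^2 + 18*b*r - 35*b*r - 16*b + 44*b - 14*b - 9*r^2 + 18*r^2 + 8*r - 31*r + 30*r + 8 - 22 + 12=16*b^3 - 28*b^2 + 14*b + r^2*(9 - 9*b) + r*(10*b^2 - 17*b + 7) - 2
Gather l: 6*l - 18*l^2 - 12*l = -18*l^2 - 6*l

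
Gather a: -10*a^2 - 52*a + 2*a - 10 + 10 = -10*a^2 - 50*a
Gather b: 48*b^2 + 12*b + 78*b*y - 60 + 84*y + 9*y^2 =48*b^2 + b*(78*y + 12) + 9*y^2 + 84*y - 60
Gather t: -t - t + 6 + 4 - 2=8 - 2*t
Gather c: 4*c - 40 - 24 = 4*c - 64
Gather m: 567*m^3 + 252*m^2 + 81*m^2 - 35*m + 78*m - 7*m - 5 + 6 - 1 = 567*m^3 + 333*m^2 + 36*m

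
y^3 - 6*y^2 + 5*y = y*(y - 5)*(y - 1)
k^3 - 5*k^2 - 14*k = k*(k - 7)*(k + 2)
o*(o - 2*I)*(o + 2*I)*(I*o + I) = I*o^4 + I*o^3 + 4*I*o^2 + 4*I*o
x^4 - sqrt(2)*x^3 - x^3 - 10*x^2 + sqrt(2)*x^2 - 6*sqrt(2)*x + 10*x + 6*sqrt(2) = (x - 1)*(x - 3*sqrt(2))*(x + sqrt(2))^2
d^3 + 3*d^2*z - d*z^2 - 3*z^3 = (d - z)*(d + z)*(d + 3*z)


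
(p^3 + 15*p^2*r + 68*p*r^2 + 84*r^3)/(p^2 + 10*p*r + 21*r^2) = (p^2 + 8*p*r + 12*r^2)/(p + 3*r)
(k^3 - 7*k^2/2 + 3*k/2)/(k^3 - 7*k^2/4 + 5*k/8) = 4*(k - 3)/(4*k - 5)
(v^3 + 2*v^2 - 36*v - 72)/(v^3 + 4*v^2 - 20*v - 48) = (v - 6)/(v - 4)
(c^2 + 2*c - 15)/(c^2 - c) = (c^2 + 2*c - 15)/(c*(c - 1))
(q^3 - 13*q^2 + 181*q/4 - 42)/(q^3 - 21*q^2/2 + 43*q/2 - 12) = (q - 7/2)/(q - 1)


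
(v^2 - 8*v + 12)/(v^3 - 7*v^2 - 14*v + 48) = (v - 6)/(v^2 - 5*v - 24)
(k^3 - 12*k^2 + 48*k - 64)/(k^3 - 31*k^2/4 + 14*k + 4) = 4*(k - 4)/(4*k + 1)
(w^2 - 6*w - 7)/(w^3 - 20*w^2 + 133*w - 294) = (w + 1)/(w^2 - 13*w + 42)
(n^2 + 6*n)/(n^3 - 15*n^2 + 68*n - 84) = n*(n + 6)/(n^3 - 15*n^2 + 68*n - 84)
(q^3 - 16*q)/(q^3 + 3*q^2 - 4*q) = (q - 4)/(q - 1)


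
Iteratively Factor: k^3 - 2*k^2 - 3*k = (k - 3)*(k^2 + k) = k*(k - 3)*(k + 1)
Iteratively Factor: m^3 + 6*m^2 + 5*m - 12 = (m + 3)*(m^2 + 3*m - 4) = (m + 3)*(m + 4)*(m - 1)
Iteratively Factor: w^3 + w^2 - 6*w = (w - 2)*(w^2 + 3*w) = w*(w - 2)*(w + 3)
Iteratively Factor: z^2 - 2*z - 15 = (z - 5)*(z + 3)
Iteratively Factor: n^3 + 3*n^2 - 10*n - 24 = (n + 2)*(n^2 + n - 12) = (n + 2)*(n + 4)*(n - 3)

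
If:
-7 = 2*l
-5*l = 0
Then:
No Solution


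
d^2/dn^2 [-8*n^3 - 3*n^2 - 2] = -48*n - 6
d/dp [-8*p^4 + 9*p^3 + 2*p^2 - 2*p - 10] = -32*p^3 + 27*p^2 + 4*p - 2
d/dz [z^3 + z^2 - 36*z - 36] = 3*z^2 + 2*z - 36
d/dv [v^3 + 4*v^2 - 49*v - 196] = 3*v^2 + 8*v - 49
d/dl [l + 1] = 1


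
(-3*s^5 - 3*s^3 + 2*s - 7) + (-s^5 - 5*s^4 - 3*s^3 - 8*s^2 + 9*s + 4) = -4*s^5 - 5*s^4 - 6*s^3 - 8*s^2 + 11*s - 3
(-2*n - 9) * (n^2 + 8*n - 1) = -2*n^3 - 25*n^2 - 70*n + 9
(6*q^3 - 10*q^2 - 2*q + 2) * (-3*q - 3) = -18*q^4 + 12*q^3 + 36*q^2 - 6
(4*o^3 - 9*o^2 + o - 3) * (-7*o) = -28*o^4 + 63*o^3 - 7*o^2 + 21*o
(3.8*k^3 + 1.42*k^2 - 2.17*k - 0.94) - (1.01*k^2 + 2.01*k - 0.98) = 3.8*k^3 + 0.41*k^2 - 4.18*k + 0.04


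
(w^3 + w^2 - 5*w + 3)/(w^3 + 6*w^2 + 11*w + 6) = (w^2 - 2*w + 1)/(w^2 + 3*w + 2)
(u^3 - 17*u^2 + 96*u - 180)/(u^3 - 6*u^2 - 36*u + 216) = (u - 5)/(u + 6)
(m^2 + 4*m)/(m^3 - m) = (m + 4)/(m^2 - 1)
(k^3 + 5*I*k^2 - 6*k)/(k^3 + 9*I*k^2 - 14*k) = (k + 3*I)/(k + 7*I)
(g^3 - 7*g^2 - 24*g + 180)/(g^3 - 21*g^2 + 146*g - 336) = (g^2 - g - 30)/(g^2 - 15*g + 56)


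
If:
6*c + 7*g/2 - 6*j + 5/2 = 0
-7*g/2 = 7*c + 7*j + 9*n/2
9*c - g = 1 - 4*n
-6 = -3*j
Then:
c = 1550/619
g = -977/619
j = 2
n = -3577/619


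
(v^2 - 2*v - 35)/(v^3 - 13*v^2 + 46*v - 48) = (v^2 - 2*v - 35)/(v^3 - 13*v^2 + 46*v - 48)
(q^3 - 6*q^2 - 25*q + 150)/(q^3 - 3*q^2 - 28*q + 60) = (q - 5)/(q - 2)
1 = 1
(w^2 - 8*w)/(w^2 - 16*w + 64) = w/(w - 8)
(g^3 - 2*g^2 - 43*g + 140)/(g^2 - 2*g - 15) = (g^2 + 3*g - 28)/(g + 3)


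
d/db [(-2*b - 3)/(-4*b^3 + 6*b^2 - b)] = (-16*b^3 - 24*b^2 + 36*b - 3)/(b^2*(16*b^4 - 48*b^3 + 44*b^2 - 12*b + 1))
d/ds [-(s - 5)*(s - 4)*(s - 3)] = -3*s^2 + 24*s - 47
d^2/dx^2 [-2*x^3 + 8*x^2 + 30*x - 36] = 16 - 12*x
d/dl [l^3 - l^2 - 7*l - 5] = 3*l^2 - 2*l - 7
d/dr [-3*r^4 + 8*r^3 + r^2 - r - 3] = -12*r^3 + 24*r^2 + 2*r - 1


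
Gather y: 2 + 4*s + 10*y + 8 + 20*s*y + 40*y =4*s + y*(20*s + 50) + 10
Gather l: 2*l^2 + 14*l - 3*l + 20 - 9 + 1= 2*l^2 + 11*l + 12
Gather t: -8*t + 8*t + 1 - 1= 0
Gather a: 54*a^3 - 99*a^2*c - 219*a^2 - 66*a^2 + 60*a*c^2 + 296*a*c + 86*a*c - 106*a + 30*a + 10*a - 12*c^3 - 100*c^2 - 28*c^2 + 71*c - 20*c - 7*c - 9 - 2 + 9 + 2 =54*a^3 + a^2*(-99*c - 285) + a*(60*c^2 + 382*c - 66) - 12*c^3 - 128*c^2 + 44*c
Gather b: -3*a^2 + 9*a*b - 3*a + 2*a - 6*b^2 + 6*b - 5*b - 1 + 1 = -3*a^2 - a - 6*b^2 + b*(9*a + 1)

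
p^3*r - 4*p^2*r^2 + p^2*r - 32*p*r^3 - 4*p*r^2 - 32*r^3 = (p - 8*r)*(p + 4*r)*(p*r + r)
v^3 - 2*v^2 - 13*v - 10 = (v - 5)*(v + 1)*(v + 2)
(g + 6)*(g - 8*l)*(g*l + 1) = g^3*l - 8*g^2*l^2 + 6*g^2*l + g^2 - 48*g*l^2 - 8*g*l + 6*g - 48*l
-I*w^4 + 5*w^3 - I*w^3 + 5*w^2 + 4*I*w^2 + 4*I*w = w*(w + 1)*(w + 4*I)*(-I*w + 1)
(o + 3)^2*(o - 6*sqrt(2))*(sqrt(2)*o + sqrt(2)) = sqrt(2)*o^4 - 12*o^3 + 7*sqrt(2)*o^3 - 84*o^2 + 15*sqrt(2)*o^2 - 180*o + 9*sqrt(2)*o - 108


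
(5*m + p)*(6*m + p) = 30*m^2 + 11*m*p + p^2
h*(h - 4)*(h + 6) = h^3 + 2*h^2 - 24*h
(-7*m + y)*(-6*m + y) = 42*m^2 - 13*m*y + y^2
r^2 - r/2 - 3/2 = (r - 3/2)*(r + 1)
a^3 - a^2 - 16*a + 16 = (a - 4)*(a - 1)*(a + 4)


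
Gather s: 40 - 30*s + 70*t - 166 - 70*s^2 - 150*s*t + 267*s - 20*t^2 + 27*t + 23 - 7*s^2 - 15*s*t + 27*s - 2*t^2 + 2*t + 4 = -77*s^2 + s*(264 - 165*t) - 22*t^2 + 99*t - 99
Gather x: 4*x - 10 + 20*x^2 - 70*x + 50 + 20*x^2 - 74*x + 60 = 40*x^2 - 140*x + 100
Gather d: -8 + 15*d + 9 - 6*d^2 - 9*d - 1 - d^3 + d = -d^3 - 6*d^2 + 7*d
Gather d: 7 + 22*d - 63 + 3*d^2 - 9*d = 3*d^2 + 13*d - 56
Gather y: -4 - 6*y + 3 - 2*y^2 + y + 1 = -2*y^2 - 5*y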